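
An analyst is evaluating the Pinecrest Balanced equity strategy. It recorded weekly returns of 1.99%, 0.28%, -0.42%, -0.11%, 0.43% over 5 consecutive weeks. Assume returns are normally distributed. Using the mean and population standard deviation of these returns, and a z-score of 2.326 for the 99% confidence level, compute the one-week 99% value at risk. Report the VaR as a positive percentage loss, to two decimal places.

1.50

Mean return r̄ = 2.170 / 5 = 0.4340%
Population std dev = √[3.4701 / 5] = 0.8331%
VaR = −(r̄ − z·σ) = −(0.4340 − 2.326 × 0.8331) = −(-1.5038) = 1.5038%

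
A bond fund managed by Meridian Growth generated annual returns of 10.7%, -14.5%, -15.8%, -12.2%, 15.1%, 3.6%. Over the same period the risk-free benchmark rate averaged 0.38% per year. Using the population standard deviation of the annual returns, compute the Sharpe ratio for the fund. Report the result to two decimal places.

-0.21

Mean return μ = -13.10 / 6 = -2.1833%
Σ(r − μ)² = 935.5883; population σ = √(935.5883/6) = 12.4872%
Sharpe = (μ − rf) / σ = (-2.1833 − 0.38) / 12.4872 = -2.5633 / 12.4872 = -0.2053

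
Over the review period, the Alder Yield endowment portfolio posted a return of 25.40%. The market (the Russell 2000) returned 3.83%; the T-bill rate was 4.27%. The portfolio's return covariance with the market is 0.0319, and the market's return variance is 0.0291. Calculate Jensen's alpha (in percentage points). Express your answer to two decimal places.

21.61

β = Cov / Var = 0.0319 / 0.0291 = 1.0962
E[R] = Rf + β(Rm − Rf) = 4.27% + 1.0962 × (3.83% − 4.27%) = 3.7877%
α = Rp − E[R] = 25.40% − 3.7877% = 21.6123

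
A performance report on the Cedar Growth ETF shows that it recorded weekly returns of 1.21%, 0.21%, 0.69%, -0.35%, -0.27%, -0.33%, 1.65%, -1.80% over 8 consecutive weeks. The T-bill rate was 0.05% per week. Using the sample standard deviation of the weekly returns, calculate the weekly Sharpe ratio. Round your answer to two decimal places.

0.07

μ = (1.21 + 0.21 + 0.69 − 0.35 − 0.27 − 0.33 + 1.65 − 1.8) / 8 = 0.1263%
Sample std dev = √[8.1236 / 7] = 1.0773%
Sharpe = (μ − rf) / σ = (0.1263 − 0.05) / 1.0773 = 0.0763 / 1.0773 = 0.0708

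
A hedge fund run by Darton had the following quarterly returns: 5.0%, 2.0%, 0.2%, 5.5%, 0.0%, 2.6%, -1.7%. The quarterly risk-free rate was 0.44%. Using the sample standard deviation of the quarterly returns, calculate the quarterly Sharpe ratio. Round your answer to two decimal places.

r̄ = (5 + 2 + 0.2 + 5.5 + 0 + 2.6 − 1.7) / 7 = 13.60 / 7 = 1.9429%
Σ(r − r̄)² = (5 − 1.9429)² + (2 − 1.9429)² + … = 42.5171
σ = √[42.5171 / 6] = 2.6620%
Sharpe = (r̄ − rf) / σ = (1.9429 − 0.44) / 2.6620 = 1.5029 / 2.6620 = 0.5646

0.56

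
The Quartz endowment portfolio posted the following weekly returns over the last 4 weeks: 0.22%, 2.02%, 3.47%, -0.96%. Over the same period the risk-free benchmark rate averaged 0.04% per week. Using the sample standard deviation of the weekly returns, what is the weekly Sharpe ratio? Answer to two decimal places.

0.59

r̄ = (0.22 + 2.02 + 3.47 − 0.96) / 4 = 4.750 / 4 = 1.1875%
Σ(r − r̄)² = (0.22 − 1.1875)² + (2.02 − 1.1875)² + … = 11.4507
σ = √[11.4507 / 3] = 1.9537%
Sharpe = (r̄ − rf) / σ = (1.1875 − 0.04) / 1.9537 = 1.1475 / 1.9537 = 0.5873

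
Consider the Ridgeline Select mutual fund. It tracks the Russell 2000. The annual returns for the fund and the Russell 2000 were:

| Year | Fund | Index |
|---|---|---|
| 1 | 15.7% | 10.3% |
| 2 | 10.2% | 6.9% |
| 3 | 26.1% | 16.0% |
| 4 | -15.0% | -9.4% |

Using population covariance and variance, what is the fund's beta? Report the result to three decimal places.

r̄p = 9.2500%,  r̄m = 5.9500%
Cov = Σ(rp − r̄p)(rm − r̄m) / 4 = 142.6350
Var(rm) = Σ(rm − r̄m)² / 4 = 89.1125
β = Cov / Var = 142.6350 / 89.1125 = 1.6006

1.601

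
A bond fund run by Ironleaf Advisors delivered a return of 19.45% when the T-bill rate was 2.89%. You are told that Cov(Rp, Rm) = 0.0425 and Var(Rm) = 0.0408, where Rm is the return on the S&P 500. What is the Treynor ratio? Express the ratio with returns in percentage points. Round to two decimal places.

β = Cov / Var = 0.0425 / 0.0408 = 1.0417
Treynor = (Rp − Rf) / β = (19.45% − 2.89%) / 1.0417 = 16.56 / 1.0417 = 15.8971

15.90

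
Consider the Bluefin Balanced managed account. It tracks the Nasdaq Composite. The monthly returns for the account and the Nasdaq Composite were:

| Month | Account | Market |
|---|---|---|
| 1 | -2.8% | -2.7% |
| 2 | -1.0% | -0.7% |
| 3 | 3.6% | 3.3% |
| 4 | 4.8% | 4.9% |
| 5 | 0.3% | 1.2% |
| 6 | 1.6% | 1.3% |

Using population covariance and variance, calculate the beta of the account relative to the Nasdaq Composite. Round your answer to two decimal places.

1.03

r̄p = 1.0833%,  r̄m = 1.2167%
Cov = Σ(rp − r̄p)(rm − r̄m) / 6 = 6.3653
Var(rm) = Σ(rm − r̄m)² / 6 = 6.1547
β = Cov / Var = 6.3653 / 6.1547 = 1.0342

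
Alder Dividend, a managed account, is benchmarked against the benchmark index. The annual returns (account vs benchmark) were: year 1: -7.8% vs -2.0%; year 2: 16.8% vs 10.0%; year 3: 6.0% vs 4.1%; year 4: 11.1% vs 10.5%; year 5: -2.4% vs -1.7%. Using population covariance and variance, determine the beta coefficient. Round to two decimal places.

r̄p = 4.7400%,  r̄m = 4.1800%
Cov = Σ(rp − r̄p)(rm − r̄m) / 5 = 45.9528
Var(rm) = Σ(rm − r̄m)² / 5 = 29.3176
β = Cov / Var = 45.9528 / 29.3176 = 1.5674

1.57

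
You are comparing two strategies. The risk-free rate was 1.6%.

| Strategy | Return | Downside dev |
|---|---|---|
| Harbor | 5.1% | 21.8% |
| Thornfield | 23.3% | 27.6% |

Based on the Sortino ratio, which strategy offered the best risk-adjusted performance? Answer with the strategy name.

Harbor: Sortino ratio = (5.1% − 1.6%) / 21.8% = 0.161
Thornfield: Sortino ratio = (23.3% − 1.6%) / 27.6% = 0.786
Highest: Thornfield (0.786).

Thornfield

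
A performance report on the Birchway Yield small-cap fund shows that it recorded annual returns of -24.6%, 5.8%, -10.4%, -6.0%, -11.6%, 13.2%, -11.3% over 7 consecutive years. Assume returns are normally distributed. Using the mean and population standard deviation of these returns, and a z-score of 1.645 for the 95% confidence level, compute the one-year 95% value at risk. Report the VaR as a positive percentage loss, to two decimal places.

25.39

μ = (-24.6 + 5.8 − 10.4 − 6 − 11.6 + 13.2 − 11.3) / 7 = -44.90 / 7 = -6.4143%
Population std dev = √[931.4486 / 7] = 11.5353%
VaR = −(μ − z·σ) = −(-6.4143 − 1.645 × 11.5353) = −(-25.3899) = 25.3899%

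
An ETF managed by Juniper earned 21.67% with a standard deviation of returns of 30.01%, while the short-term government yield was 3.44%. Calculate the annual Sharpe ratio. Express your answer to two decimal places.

0.61

Sharpe = (Rp − Rf) / σp = (21.67% − 3.44%) / 30.01% = 18.23% / 30.01% = 0.6075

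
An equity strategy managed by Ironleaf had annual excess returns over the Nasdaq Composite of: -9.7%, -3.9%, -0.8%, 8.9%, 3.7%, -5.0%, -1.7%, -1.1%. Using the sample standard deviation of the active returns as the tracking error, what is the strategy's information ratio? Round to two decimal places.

-0.21

Mean return r̄ = -9.60 / 8 = -1.2000%
Σ(r − r̄)² = 220.4200; sample σ = √(220.4200/7) = 5.6115%
IR = r̄ / tracking error = -1.2000 / 5.6115 = -0.2138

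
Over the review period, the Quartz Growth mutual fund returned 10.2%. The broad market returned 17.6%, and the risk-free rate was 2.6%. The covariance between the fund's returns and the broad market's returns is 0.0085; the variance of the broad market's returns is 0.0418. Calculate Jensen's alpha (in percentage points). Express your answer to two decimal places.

4.55

β = Cov / Var = 0.0085 / 0.0418 = 0.2033
E[R] = Rf + β(Rm − Rf) = 2.6% + 0.2033 × (17.6% − 2.6%) = 5.6495%
α = Rp − E[R] = 10.2% − 5.6495% = 4.5505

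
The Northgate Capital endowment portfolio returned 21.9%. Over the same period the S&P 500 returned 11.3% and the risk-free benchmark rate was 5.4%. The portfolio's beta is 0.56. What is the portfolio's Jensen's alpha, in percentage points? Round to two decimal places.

13.20

CAPM expected return = Rf + β(Rm − Rf) = 5.4% + 0.56 × (11.3% − 5.4%) = 5.4 + 0.56 × 5.90 = 8.7040%
Jensen's α = Rp − E[R] = 21.9% − 8.7040% = 13.1960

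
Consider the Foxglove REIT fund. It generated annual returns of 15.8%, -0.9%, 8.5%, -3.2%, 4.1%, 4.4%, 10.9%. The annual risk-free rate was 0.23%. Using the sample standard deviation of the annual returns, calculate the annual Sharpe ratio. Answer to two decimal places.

0.82

r̄ = (15.8 − 0.9 + 8.5 − 3.2 + 4.1 + 4.4 + 10.9) / 7 = 39.60 / 7 = 5.6571%
Sample σ = √[Σ(r − r̄)² / 6] = √[263.8971 / 6] = √43.9829 = 6.6320%
Sharpe = (r̄ − rf) / σ = (5.6571 − 0.23) / 6.6320 = 5.4271 / 6.6320 = 0.8183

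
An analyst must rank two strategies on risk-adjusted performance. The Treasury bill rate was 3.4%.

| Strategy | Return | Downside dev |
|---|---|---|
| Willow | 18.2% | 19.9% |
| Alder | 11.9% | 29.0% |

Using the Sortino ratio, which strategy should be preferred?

Willow

Willow: Sortino ratio = (18.2% − 3.4%) / 19.9% = 0.744
Alder: Sortino ratio = (11.9% − 3.4%) / 29.0% = 0.293
Highest: Willow (0.744).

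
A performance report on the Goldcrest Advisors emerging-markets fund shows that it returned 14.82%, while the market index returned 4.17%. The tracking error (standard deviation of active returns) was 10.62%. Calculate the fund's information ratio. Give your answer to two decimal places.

IR = (Rp − Rb) / TE = (14.82% − 4.17%) / 10.62% = 10.65% / 10.62% = 1.0028

1.00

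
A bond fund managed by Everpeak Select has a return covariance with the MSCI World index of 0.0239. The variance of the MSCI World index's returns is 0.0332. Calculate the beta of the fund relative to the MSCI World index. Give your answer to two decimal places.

0.72

β = Cov(Rp, Rm) / Var(Rm) = 0.0239 / 0.0332 = 0.7199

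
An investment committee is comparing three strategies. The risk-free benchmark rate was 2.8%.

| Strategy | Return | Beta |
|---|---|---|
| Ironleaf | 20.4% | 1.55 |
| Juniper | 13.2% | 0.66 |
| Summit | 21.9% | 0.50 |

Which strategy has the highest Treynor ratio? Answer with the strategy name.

Summit

Ironleaf: Treynor = (20.4% − 2.8%) / 1.55 = 11.355
Juniper: Treynor = (13.2% − 2.8%) / 0.66 = 15.758
Summit: Treynor = (21.9% − 2.8%) / 0.50 = 38.200
Highest: Summit (38.200).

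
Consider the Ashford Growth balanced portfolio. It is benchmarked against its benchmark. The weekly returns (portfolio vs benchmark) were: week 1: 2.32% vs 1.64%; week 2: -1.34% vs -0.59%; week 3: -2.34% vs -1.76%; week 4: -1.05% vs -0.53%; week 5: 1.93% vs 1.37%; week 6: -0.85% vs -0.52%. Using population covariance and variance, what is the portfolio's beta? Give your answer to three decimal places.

r̄p = -0.2217%,  r̄m = -0.0650%
Cov = Σ(rp − r̄p)(rm − r̄m) / 6 = 2.0450
Var(rm) = Σ(rm − r̄m)² / 6 = 1.4230
β = Cov / Var = 2.0450 / 1.4230 = 1.4371

1.437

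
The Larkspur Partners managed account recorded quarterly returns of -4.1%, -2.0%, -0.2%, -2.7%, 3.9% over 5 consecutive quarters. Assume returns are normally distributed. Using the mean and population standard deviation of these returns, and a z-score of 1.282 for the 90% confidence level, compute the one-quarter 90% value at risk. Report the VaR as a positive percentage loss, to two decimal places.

r̄ = (-4.1 − 2 − 0.2 − 2.7 + 3.9) / 5 = -5.10 / 5 = -1.0200%
Population std dev = √[38.1480 / 5] = 2.7622%
VaR = −(r̄ − z·σ) = −(-1.0200 − 1.282 × 2.7622) = −(-4.5611) = 4.5611%

4.56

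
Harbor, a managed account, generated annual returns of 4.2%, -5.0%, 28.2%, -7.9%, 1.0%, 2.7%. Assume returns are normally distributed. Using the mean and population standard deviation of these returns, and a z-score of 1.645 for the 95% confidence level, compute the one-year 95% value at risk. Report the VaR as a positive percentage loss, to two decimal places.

15.35

μ = (4.2 − 5 + 28.2 − 7.9 + 1 + 2.7) / 6 = 3.8667%
Σ(r − μ)² = (4.2 − 3.8667)² + (-5 − 3.8667)² + … = 818.8733
population σ = √(818.8733 / 6) = √136.4789 = 11.6824%
VaR = −(μ − z·σ) = −(3.8667 − 1.645 × 11.6824) = −(-15.3508) = 15.3508%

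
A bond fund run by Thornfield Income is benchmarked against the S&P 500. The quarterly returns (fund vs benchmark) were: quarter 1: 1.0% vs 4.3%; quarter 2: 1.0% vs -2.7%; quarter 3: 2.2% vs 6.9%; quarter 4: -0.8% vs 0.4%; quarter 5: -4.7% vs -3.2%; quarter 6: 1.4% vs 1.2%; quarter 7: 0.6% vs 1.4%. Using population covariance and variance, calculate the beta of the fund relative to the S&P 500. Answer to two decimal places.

0.43

r̄p = 0.1000%,  r̄m = 1.1857%
Cov = Σ(rp − r̄p)(rm − r̄m) / 7 = 4.7414
Var(rm) = Σ(rm − r̄m)² / 7 = 11.0498
β = Cov / Var = 4.7414 / 11.0498 = 0.4291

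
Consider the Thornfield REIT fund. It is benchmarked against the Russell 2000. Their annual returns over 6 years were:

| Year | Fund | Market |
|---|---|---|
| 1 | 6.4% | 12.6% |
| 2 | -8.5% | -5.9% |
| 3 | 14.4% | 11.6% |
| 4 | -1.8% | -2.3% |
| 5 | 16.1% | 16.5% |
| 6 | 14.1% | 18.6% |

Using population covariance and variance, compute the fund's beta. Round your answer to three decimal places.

r̄p = 6.7833%,  r̄m = 8.5167%
Cov = Σ(rp − r̄p)(rm − r̄m) / 6 = 80.5419
Var(rm) = Σ(rm − r̄m)² / 6 = 86.0714
β = Cov / Var = 80.5419 / 86.0714 = 0.9358

0.936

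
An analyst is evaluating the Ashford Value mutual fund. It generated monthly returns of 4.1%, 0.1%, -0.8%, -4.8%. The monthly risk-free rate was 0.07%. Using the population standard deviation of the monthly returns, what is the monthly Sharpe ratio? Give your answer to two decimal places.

r̄ = (4.1 + 0.1 − 0.8 − 4.8) / 4 = -1.40 / 4 = -0.3500%
Σ(r − r̄)² = 40.0100; population σ = √(40.0100/4) = 3.1627%
Sharpe = (r̄ − rf) / σ = (-0.3500 − 0.07) / 3.1627 = -0.4200 / 3.1627 = -0.1328

-0.13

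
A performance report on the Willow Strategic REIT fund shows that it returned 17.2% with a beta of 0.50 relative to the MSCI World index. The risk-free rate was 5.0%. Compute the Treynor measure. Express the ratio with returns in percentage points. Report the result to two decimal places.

24.40

Treynor = (Rp − Rf) / β = (17.2% − 5.0%) / 0.50 = 12.20 / 0.50 = 24.4000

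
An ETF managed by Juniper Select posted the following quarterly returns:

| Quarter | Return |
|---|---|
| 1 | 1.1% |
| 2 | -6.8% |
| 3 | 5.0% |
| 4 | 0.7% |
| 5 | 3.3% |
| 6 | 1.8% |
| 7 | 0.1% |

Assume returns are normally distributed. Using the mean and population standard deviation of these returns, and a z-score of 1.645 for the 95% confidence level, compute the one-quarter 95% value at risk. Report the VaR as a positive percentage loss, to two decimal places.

4.93

r̄ = (1.1 − 6.8 + 5 + 0.7 + 3.3 + 1.8 + 0.1) / 7 = 0.7429%
Σ(r − r̄)² = 83.2171; population σ = √(83.2171/7) = 3.4479%
VaR = −(r̄ − z·σ) = −(0.7429 − 1.645 × 3.4479) = −(-4.9289) = 4.9289%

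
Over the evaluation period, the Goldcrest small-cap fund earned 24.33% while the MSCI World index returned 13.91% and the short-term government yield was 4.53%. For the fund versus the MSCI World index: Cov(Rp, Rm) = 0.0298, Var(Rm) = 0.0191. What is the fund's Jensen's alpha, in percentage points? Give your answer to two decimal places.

β = Cov / Var = 0.0298 / 0.0191 = 1.5602
E[R] = Rf + β(Rm − Rf) = 4.53% + 1.5602 × (13.91% − 4.53%) = 19.1647%
α = Rp − E[R] = 24.33% − 19.1647% = 5.1653

5.17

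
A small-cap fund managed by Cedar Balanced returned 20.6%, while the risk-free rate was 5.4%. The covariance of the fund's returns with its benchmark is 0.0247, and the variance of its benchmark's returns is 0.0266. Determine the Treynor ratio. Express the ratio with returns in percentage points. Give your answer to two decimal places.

16.37

β = Cov / Var = 0.0247 / 0.0266 = 0.9286
Treynor = (Rp − Rf) / β = (20.6% − 5.4%) / 0.9286 = 15.20 / 0.9286 = 16.3687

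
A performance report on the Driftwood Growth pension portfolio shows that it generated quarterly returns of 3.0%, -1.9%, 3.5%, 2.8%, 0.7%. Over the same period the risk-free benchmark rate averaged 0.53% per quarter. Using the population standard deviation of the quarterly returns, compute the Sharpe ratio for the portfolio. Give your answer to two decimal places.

μ = (3 − 1.9 + 3.5 + 2.8 + 0.7) / 5 = 1.6200%
Population std dev = √[20.0680 / 5] = 2.0034%
Sharpe = (μ − rf) / σ = (1.6200 − 0.53) / 2.0034 = 1.0900 / 2.0034 = 0.5441

0.54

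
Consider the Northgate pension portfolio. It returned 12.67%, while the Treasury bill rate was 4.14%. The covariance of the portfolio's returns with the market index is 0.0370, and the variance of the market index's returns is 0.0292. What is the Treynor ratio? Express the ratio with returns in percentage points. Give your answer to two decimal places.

6.73

β = Cov / Var = 0.0370 / 0.0292 = 1.2671
Treynor = (Rp − Rf) / β = (12.67% − 4.14%) / 1.2671 = 8.53 / 1.2671 = 6.7319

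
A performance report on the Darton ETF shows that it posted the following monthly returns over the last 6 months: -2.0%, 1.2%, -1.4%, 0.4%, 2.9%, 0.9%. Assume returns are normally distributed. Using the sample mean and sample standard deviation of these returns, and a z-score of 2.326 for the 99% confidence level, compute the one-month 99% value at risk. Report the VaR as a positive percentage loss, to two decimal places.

3.84

r̄ = (-2 + 1.2 − 1.4 + 0.4 + 2.9 + 0.9) / 6 = 0.3333%
Sample std dev = √[16.1133 / 5] = 1.7952%
VaR = −(r̄ − z·σ) = −(0.3333 − 2.326 × 1.7952) = −(-3.8423) = 3.8423%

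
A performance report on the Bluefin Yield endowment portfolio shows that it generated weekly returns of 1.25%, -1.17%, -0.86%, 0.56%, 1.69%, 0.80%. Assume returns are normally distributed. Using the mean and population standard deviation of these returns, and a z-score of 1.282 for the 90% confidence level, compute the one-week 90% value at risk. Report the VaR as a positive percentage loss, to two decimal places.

0.97

r̄ = (1.25 − 1.17 − 0.86 + 0.56 + 1.69 + 0.8) / 6 = 0.3783%
Population σ = √[Σ(r − r̄)² / 6] = √[6.6219 / 6] = √1.1037 = 1.0506%
VaR = −(r̄ − z·σ) = −(0.3783 − 1.282 × 1.0506) = −(-0.9686) = 0.9686%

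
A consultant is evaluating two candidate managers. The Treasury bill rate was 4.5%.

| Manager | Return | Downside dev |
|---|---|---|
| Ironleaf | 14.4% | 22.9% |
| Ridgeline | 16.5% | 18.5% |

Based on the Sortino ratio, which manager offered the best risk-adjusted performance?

Ridgeline

Ironleaf: Sortino ratio = (14.4% − 4.5%) / 22.9% = 0.432
Ridgeline: Sortino ratio = (16.5% − 4.5%) / 18.5% = 0.649
Highest: Ridgeline (0.649).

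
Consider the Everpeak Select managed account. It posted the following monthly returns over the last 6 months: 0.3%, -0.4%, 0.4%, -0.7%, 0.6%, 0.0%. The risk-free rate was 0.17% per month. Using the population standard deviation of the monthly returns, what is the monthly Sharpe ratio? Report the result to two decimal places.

-0.30

Mean return μ = 0.20 / 6 = 0.0333%
Σ(r − μ)² = (0.3 − 0.0333)² + (-0.4 − 0.0333)² + (0.4 − 0.0333)² + … = 1.2533
σ = √[1.2533 / 6] = 0.4570%
Sharpe = (μ − rf) / σ = (0.0333 − 0.17) / 0.4570 = -0.1367 / 0.4570 = -0.2991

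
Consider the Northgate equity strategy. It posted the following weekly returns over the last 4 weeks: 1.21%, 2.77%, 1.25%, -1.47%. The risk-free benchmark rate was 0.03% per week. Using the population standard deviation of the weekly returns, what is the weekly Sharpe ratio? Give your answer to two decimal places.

0.60

r̄ = (1.21 + 2.77 + 1.25 − 1.47) / 4 = 0.9400%
Σ(r − r̄)² = 9.3260; population σ = √(9.3260/4) = 1.5269%
Sharpe = (r̄ − rf) / σ = (0.9400 − 0.03) / 1.5269 = 0.9100 / 1.5269 = 0.5960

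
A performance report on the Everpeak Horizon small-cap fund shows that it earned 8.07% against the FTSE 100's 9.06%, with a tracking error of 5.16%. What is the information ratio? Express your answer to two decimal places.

-0.19

IR = (Rp − Rb) / TE = (8.07% − 9.06%) / 5.16% = -0.99% / 5.16% = -0.1919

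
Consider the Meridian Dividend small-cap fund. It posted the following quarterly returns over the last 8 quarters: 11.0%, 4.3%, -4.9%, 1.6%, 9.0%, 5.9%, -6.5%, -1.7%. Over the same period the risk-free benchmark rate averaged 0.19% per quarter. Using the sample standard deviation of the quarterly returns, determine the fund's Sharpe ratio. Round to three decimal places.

μ = (11 + 4.3 − 4.9 + 1.6 + 9 + 5.9 − 6.5 − 1.7) / 8 = 2.3375%
Σ(r − μ)² = (11 − 2.3375)² + (4.3 − 2.3375)² + (-4.9 − 2.3375)² + … = 283.2988
σ = √[283.2988 / 7] = 6.3617%
Sharpe = (μ − rf) / σ = (2.3375 − 0.19) / 6.3617 = 2.1475 / 6.3617 = 0.3376

0.338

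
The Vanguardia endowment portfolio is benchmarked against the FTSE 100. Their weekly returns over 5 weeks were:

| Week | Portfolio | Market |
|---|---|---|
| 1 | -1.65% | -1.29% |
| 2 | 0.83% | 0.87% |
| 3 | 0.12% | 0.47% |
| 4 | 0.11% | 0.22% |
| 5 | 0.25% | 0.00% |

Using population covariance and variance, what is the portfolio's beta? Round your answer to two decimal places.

1.10

r̄p = -0.0680%,  r̄m = 0.0540%
Cov = Σ(rp − r̄p)(rm − r̄m) / 5 = 0.5899
Var(rm) = Σ(rm − r̄m)² / 5 = 0.5351
β = Cov / Var = 0.5899 / 0.5351 = 1.1024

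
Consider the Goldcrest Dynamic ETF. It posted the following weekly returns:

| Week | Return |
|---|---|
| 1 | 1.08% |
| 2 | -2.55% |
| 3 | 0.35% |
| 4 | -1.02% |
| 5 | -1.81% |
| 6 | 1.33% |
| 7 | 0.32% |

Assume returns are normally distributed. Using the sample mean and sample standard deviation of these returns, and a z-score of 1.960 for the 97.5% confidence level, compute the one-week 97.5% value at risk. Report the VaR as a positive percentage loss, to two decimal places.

μ = (1.08 − 2.55 + 0.35 − 1.02 − 1.81 + 1.33 + 0.32) / 7 = -2.300 / 7 = -0.3286%
Σ(r − μ)² = 13.2235; sample σ = √(13.2235/6) = 1.4846%
VaR = −(μ − z·σ) = −(-0.3286 − 1.960 × 1.4846) = −(-3.2384) = 3.2384%

3.24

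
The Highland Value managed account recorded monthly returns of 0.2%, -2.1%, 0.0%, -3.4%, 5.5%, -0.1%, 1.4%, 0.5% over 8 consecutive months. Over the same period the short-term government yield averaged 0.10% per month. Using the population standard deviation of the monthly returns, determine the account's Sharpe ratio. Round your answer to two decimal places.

r̄ = (0.2 − 2.1 + 0 − 3.4 + 5.5 − 0.1 + 1.4 + 0.5) / 8 = 0.2500%
Population std dev = √[47.9800 / 8] = 2.4490%
Sharpe = (r̄ − rf) / σ = (0.2500 − 0.1) / 2.4490 = 0.1500 / 2.4490 = 0.0612

0.06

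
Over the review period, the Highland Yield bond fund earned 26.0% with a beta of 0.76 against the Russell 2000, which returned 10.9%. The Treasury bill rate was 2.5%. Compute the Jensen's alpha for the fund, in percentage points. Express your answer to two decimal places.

CAPM expected return = Rf + β(Rm − Rf) = 2.5% + 0.76 × (10.9% − 2.5%) = 2.5 + 0.76 × 8.40 = 8.8840%
Jensen's α = Rp − E[R] = 26.0% − 8.8840% = 17.1160

17.12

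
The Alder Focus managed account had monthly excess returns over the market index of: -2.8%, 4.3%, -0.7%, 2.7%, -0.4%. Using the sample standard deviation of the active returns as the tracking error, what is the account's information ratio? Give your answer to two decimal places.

0.22

r̄ = (-2.8 + 4.3 − 0.7 + 2.7 − 0.4) / 5 = 3.10 / 5 = 0.6200%
Σ(r − r̄)² = (-2.8 − 0.6200)² + (4.3 − 0.6200)² + (-0.7 − 0.6200)² + … = 32.3480
σ = √[32.3480 / 4] = 2.8438%
IR = r̄ / tracking error = 0.6200 / 2.8438 = 0.2180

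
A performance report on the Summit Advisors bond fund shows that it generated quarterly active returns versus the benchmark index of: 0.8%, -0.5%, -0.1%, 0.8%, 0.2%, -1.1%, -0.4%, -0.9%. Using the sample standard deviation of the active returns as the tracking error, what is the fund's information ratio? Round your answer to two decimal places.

r̄ = (0.8 − 0.5 − 0.1 + 0.8 + 0.2 − 1.1 − 0.4 − 0.9) / 8 = -0.1500%
Σ(r − r̄)² = (0.8 − (-0.1500))² + (-0.5 − (-0.1500))² + … = 3.5800
σ = √[3.5800 / 7] = 0.7151%
IR = r̄ / tracking error = -0.1500 / 0.7151 = -0.2098

-0.21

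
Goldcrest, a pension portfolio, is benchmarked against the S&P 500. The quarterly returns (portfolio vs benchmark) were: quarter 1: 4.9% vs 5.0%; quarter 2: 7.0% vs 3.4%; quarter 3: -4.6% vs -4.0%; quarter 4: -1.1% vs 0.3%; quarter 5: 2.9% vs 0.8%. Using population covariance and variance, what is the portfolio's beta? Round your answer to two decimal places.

r̄p = 1.8200%,  r̄m = 1.1000%
Cov = Σ(rp − r̄p)(rm − r̄m) / 5 = 11.7360
Var(rm) = Σ(rm − r̄m)² / 5 = 9.4480
β = Cov / Var = 11.7360 / 9.4480 = 1.2422

1.24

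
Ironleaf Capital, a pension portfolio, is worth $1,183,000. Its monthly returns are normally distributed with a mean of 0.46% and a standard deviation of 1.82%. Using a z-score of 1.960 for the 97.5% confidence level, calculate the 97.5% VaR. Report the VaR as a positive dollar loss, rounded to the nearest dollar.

$36,758

Return at the 97.5% tail: μ − z·σ = 0.46% − 1.960 × 1.82% = 0.46 − 3.5672 = -3.1072%
VaR = −(-3.1072%) × $1,183,000 = 3.1072% × $1,183,000 = $36,758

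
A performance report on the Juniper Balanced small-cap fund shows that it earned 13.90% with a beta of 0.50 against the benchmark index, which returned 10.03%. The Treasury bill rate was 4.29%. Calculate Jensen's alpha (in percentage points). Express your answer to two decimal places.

CAPM expected return = Rf + β(Rm − Rf) = 4.29% + 0.50 × (10.03% − 4.29%) = 4.29 + 0.50 × 5.74 = 7.1600%
Jensen's α = Rp − E[R] = 13.90% − 7.1600% = 6.7400

6.74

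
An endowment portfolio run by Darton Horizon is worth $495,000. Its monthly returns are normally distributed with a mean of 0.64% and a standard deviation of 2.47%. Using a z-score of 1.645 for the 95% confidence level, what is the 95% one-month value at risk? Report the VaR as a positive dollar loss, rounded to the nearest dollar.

$16,945

Return at the 95% tail: μ − z·σ = 0.64% − 1.645 × 2.47% = 0.64 − 4.06315 = -3.42315%
VaR = −(-3.42315%) × $495,000 = 3.42315% × $495,000 = $16,945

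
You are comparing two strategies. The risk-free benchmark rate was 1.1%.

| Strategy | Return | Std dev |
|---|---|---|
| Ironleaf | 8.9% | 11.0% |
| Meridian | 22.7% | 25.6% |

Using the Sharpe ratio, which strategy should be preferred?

Ironleaf: Sharpe ratio = (8.9% − 1.1%) / 11.0% = 0.709
Meridian: Sharpe ratio = (22.7% − 1.1%) / 25.6% = 0.844
Highest: Meridian (0.844).

Meridian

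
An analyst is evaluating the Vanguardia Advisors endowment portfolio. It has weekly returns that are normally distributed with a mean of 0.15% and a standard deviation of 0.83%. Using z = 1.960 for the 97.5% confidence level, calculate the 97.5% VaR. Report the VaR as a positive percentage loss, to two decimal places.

VaR (as % loss) = −(μ − z·σ) = −(0.15% − 1.960 × 0.83%) = −(-1.4768%) = 1.4768%

1.48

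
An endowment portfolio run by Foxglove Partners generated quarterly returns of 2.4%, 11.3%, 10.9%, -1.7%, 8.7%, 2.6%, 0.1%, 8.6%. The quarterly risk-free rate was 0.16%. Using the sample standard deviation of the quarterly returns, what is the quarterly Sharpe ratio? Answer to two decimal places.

1.02

μ = (2.4 + 11.3 + 10.9 − 1.7 + 8.7 + 2.6 + 0.1 + 8.6) / 8 = 5.3625%
Σ(r − μ)² = 181.5188; sample σ = √(181.5188/7) = 5.0923%
Sharpe = (μ − rf) / σ = (5.3625 − 0.16) / 5.0923 = 5.2025 / 5.0923 = 1.0216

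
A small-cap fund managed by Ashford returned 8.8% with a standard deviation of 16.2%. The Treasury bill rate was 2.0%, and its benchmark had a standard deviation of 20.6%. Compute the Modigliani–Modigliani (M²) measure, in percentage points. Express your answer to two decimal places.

10.65

Sharpe = (Rp − Rf) / σp = (8.8% − 2.0%) / 16.2% = 0.4198
M² = Rf + Sharpe × σm = 2.0% + 0.4198 × 20.6% = 10.6479%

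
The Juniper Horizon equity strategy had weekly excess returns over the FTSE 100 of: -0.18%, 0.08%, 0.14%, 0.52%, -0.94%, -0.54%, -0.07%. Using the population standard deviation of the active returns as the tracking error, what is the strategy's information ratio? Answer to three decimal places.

r̄ = (-0.18 + 0.08 + 0.14 + 0.52 − 0.94 − 0.54 − 0.07) / 7 = -0.990 / 7 = -0.1414%
Population std dev = √[1.3689 / 7] = 0.4422%
IR = r̄ / tracking error = -0.1414 / 0.4422 = -0.3198

-0.320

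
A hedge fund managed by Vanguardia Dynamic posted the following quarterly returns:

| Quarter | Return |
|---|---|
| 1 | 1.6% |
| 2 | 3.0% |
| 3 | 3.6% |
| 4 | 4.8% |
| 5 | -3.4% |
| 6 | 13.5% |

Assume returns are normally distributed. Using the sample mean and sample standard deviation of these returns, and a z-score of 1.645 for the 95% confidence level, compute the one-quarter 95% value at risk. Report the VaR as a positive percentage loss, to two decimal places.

5.23

r̄ = (1.6 + 3 + 3.6 + 4.8 − 3.4 + 13.5) / 6 = 23.10 / 6 = 3.8500%
Σ(r − r̄)² = 152.4350; sample σ = √(152.4350/5) = 5.5215%
VaR = −(r̄ − z·σ) = −(3.8500 − 1.645 × 5.5215) = −(-5.2329) = 5.2329%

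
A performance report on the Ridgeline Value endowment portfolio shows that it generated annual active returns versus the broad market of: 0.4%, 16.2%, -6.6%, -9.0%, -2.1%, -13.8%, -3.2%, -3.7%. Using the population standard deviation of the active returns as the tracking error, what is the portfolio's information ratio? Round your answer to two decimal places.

-0.33

μ = (0.4 + 16.2 − 6.6 − 9 − 2.1 − 13.8 − 3.2 − 3.7) / 8 = -2.7250%
Σ(r − μ)² = (0.4 − (-2.7250))² + (16.2 − (-2.7250))² + … = 546.5350
σ = √[546.5350 / 8] = 8.2654%
IR = μ / tracking error = -2.7250 / 8.2654 = -0.3297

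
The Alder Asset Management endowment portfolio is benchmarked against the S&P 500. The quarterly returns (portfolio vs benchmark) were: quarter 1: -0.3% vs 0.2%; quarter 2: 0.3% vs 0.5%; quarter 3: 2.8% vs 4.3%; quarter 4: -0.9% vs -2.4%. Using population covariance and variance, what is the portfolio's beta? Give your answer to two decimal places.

r̄p = 0.4750%,  r̄m = 0.6500%
Cov = Σ(rp − r̄p)(rm − r̄m) / 4 = 3.2638
Var(rm) = Σ(rm − r̄m)² / 4 = 5.7125
β = Cov / Var = 3.2638 / 5.7125 = 0.5713

0.57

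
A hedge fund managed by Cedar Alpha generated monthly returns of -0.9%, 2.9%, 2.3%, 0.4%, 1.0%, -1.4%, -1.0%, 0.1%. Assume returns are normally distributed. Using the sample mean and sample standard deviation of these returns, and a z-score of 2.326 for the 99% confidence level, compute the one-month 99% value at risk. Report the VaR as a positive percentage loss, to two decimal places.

r̄ = (-0.9 + 2.9 + 2.3 + 0.4 + 1 − 1.4 − 1 + 0.1) / 8 = 3.40 / 8 = 0.4250%
Σ(r − r̄)² = (-0.9 − 0.4250)² + (2.9 − 0.4250)² + … = 17.1950
sample σ = √(17.1950 / 7) = √2.4564 = 1.5673%
VaR = −(r̄ − z·σ) = −(0.4250 − 2.326 × 1.5673) = −(-3.2205) = 3.2205%

3.22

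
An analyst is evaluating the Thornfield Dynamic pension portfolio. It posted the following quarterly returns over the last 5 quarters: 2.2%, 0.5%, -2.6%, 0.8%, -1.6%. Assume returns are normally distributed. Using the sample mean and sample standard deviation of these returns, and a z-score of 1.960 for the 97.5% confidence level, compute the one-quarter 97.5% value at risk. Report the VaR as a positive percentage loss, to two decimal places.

μ = (2.2 + 0.5 − 2.6 + 0.8 − 1.6) / 5 = -0.70 / 5 = -0.1400%
Sample σ = √[Σ(r − μ)² / 4] = √[14.9520 / 4] = √3.7380 = 1.9334%
VaR = −(μ − z·σ) = −(-0.1400 − 1.960 × 1.9334) = −(-3.9295) = 3.9295%

3.93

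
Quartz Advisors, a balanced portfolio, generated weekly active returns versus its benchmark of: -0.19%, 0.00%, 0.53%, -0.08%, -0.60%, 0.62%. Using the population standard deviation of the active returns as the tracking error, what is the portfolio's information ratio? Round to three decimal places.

0.111

r̄ = (-0.19 + 0 + 0.53 − 0.08 − 0.6 + 0.62) / 6 = 0.280 / 6 = 0.0467%
Population σ = √[Σ(r − r̄)² / 6] = √[1.0547 / 6] = √0.1758 = 0.4193%
IR = r̄ / tracking error = 0.0467 / 0.4193 = 0.1114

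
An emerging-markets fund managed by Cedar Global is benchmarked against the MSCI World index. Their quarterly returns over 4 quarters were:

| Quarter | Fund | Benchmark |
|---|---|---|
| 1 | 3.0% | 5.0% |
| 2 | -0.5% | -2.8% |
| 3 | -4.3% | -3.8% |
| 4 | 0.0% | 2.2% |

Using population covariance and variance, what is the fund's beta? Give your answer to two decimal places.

0.63

r̄p = -0.4500%,  r̄m = 0.1500%
Cov = Σ(rp − r̄p)(rm − r̄m) / 4 = 8.2525
Var(rm) = Σ(rm − r̄m)² / 4 = 13.0075
β = Cov / Var = 8.2525 / 13.0075 = 0.6344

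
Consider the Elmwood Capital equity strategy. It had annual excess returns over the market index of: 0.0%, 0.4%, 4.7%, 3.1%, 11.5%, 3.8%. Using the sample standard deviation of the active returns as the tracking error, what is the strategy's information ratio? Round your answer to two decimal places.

Mean return r̄ = 23.50 / 6 = 3.9167%
Sample std dev = √[86.5083 / 5] = 4.1595%
IR = r̄ / tracking error = 3.9167 / 4.1595 = 0.9416

0.94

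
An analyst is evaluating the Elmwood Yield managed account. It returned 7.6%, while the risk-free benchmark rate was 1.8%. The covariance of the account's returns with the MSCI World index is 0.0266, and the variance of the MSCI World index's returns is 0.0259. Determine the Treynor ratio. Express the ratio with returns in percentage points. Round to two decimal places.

β = Cov / Var = 0.0266 / 0.0259 = 1.0270
Treynor = (Rp − Rf) / β = (7.6% − 1.8%) / 1.0270 = 5.80 / 1.0270 = 5.6475

5.65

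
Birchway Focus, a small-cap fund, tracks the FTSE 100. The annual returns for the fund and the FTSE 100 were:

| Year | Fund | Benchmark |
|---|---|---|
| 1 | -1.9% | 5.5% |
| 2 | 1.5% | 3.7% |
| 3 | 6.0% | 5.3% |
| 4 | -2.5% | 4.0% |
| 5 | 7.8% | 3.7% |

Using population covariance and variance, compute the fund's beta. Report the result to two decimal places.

-0.84

r̄p = 2.1800%,  r̄m = 4.4400%
Cov = Σ(rp − r̄p)(rm − r̄m) / 5 = -0.5272
Var(rm) = Σ(rm − r̄m)² / 5 = 0.6304
β = Cov / Var = -0.5272 / 0.6304 = -0.8363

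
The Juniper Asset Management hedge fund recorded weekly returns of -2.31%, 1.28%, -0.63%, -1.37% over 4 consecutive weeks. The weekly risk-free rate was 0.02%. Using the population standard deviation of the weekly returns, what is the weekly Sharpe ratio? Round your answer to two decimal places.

-0.59

Mean return r̄ = -3.030 / 4 = -0.7575%
Population σ = √[Σ(r − r̄)² / 4] = √[6.9531 / 4] = √1.7383 = 1.3184%
Sharpe = (r̄ − rf) / σ = (-0.7575 − 0.02) / 1.3184 = -0.7775 / 1.3184 = -0.5897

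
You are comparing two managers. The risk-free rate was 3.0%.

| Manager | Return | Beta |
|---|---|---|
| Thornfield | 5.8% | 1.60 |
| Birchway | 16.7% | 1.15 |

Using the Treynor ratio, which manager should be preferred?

Thornfield: Treynor = (5.8% − 3.0%) / 1.60 = 1.750
Birchway: Treynor = (16.7% − 3.0%) / 1.15 = 11.913
Highest: Birchway (11.913).

Birchway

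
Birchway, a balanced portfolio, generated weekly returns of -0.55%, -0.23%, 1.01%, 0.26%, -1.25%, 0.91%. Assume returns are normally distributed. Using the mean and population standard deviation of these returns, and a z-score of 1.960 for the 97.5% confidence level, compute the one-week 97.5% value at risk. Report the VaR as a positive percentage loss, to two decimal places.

1.54

r̄ = (-0.55 − 0.23 + 1.01 + 0.26 − 1.25 + 0.91) / 6 = 0.150 / 6 = 0.0250%
Σ(r − r̄)² = (-0.55 − 0.0250)² + (-0.23 − 0.0250)² + (1.01 − 0.0250)² + … = 3.8300
population σ = √(3.8300 / 6) = √0.6383 = 0.7989%
VaR = −(r̄ − z·σ) = −(0.0250 − 1.960 × 0.7989) = −(-1.5408) = 1.5408%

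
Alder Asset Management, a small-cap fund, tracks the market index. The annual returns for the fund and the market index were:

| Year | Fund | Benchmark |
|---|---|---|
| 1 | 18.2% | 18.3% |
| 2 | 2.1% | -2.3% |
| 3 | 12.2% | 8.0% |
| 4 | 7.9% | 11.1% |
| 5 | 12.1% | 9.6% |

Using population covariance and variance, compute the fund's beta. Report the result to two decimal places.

r̄p = 10.5000%,  r̄m = 8.9400%
Cov = Σ(rp − r̄p)(rm − r̄m) / 5 = 32.0660
Var(rm) = Σ(rm − r̄m)² / 5 = 43.9864
β = Cov / Var = 32.0660 / 43.9864 = 0.7290

0.73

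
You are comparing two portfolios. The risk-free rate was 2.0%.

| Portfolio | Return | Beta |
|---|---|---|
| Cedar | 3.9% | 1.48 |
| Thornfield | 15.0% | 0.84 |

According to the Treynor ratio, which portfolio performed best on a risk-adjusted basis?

Thornfield

Cedar: Treynor = (3.9% − 2.0%) / 1.48 = 1.284
Thornfield: Treynor = (15.0% − 2.0%) / 0.84 = 15.476
Highest: Thornfield (15.476).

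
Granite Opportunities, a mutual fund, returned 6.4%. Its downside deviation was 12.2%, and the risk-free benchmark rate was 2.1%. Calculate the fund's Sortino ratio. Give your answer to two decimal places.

0.35

Sortino = (Rp − Rf) / σd = (6.4% − 2.1%) / 12.2% = 4.30% / 12.2% = 0.3525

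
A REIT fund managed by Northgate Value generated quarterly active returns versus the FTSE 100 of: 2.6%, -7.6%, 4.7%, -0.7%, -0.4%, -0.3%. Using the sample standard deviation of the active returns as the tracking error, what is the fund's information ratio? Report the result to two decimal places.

r̄ = (2.6 − 7.6 + 4.7 − 0.7 − 0.4 − 0.3) / 6 = -0.2833%
Σ(r − r̄)² = 86.8683; sample σ = √(86.8683/5) = 4.1682%
IR = r̄ / tracking error = -0.2833 / 4.1682 = -0.0680

-0.07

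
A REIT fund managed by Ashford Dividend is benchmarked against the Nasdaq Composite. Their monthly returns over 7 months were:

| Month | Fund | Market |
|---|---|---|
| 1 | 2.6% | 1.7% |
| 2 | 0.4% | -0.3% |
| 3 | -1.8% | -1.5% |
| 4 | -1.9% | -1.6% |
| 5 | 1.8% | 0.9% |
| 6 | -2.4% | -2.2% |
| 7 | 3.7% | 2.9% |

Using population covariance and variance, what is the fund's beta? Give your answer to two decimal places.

r̄p = 0.3429%,  r̄m = -0.0143%
Cov = Σ(rp − r̄p)(rm − r̄m) / 7 = 3.9578
Var(rm) = Σ(rm − r̄m)² / 7 = 3.1212
β = Cov / Var = 3.9578 / 3.1212 = 1.2680

1.27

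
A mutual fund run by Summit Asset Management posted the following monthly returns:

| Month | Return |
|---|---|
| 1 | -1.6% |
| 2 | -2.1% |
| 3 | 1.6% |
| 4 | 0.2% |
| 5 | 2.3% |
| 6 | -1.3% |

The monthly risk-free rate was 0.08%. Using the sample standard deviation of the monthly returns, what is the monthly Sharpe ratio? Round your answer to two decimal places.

-0.13

Mean return r̄ = -0.90 / 6 = -0.1500%
Σ(r − r̄)² = 16.4150; sample σ = √(16.4150/5) = 1.8119%
Sharpe = (r̄ − rf) / σ = (-0.1500 − 0.08) / 1.8119 = -0.2300 / 1.8119 = -0.1269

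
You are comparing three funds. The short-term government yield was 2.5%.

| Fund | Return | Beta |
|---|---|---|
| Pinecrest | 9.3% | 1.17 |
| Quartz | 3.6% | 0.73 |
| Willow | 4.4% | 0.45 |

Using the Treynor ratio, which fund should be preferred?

Pinecrest: Treynor = (9.3% − 2.5%) / 1.17 = 5.812
Quartz: Treynor = (3.6% − 2.5%) / 0.73 = 1.507
Willow: Treynor = (4.4% − 2.5%) / 0.45 = 4.222
Highest: Pinecrest (5.812).

Pinecrest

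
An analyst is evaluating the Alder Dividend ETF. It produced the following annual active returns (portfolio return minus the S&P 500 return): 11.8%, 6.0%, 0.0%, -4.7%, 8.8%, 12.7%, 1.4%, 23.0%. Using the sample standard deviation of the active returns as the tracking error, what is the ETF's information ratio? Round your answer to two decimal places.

r̄ = (11.8 + 6 + 0 − 4.7 + 8.8 + 12.7 + 1.4 + 23) / 8 = 59.00 / 8 = 7.3750%
Σ(r − r̄)² = 531.8950; sample σ = √(531.8950/7) = 8.7169%
IR = r̄ / tracking error = 7.3750 / 8.7169 = 0.8461

0.85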